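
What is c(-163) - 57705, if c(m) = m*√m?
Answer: -57705 - 163*I*√163 ≈ -57705.0 - 2081.0*I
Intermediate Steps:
c(m) = m^(3/2)
c(-163) - 57705 = (-163)^(3/2) - 57705 = -163*I*√163 - 57705 = -57705 - 163*I*√163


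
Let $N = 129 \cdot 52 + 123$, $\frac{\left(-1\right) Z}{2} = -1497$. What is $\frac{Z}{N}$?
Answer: $\frac{998}{2277} \approx 0.4383$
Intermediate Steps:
$Z = 2994$ ($Z = \left(-2\right) \left(-1497\right) = 2994$)
$N = 6831$ ($N = 6708 + 123 = 6831$)
$\frac{Z}{N} = \frac{2994}{6831} = 2994 \cdot \frac{1}{6831} = \frac{998}{2277}$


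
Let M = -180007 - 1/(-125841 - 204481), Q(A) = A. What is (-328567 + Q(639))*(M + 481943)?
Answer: -16353130456729852/165161 ≈ -9.9013e+10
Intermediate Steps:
M = -59460272253/330322 (M = -180007 - 1/(-330322) = -180007 - 1*(-1/330322) = -180007 + 1/330322 = -59460272253/330322 ≈ -1.8001e+5)
(-328567 + Q(639))*(M + 481943) = (-328567 + 639)*(-59460272253/330322 + 481943) = -327928*99736103393/330322 = -16353130456729852/165161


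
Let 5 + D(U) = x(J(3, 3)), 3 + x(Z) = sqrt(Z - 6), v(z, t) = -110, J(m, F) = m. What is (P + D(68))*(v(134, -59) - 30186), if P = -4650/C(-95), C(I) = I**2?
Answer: 93129904/361 - 30296*I*sqrt(3) ≈ 2.5798e+5 - 52474.0*I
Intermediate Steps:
x(Z) = -3 + sqrt(-6 + Z) (x(Z) = -3 + sqrt(Z - 6) = -3 + sqrt(-6 + Z))
P = -186/361 (P = -4650/((-95)**2) = -4650/9025 = -4650*1/9025 = -186/361 ≈ -0.51524)
D(U) = -8 + I*sqrt(3) (D(U) = -5 + (-3 + sqrt(-6 + 3)) = -5 + (-3 + sqrt(-3)) = -5 + (-3 + I*sqrt(3)) = -8 + I*sqrt(3))
(P + D(68))*(v(134, -59) - 30186) = (-186/361 + (-8 + I*sqrt(3)))*(-110 - 30186) = (-3074/361 + I*sqrt(3))*(-30296) = 93129904/361 - 30296*I*sqrt(3)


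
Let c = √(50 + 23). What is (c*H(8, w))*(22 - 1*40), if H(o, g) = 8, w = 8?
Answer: -144*√73 ≈ -1230.3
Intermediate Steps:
c = √73 ≈ 8.5440
(c*H(8, w))*(22 - 1*40) = (√73*8)*(22 - 1*40) = (8*√73)*(22 - 40) = (8*√73)*(-18) = -144*√73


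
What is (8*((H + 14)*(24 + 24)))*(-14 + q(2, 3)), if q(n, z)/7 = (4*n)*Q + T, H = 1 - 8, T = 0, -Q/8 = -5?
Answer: 5983488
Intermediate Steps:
Q = 40 (Q = -8*(-5) = 40)
H = -7
q(n, z) = 1120*n (q(n, z) = 7*((4*n)*40 + 0) = 7*(160*n + 0) = 7*(160*n) = 1120*n)
(8*((H + 14)*(24 + 24)))*(-14 + q(2, 3)) = (8*((-7 + 14)*(24 + 24)))*(-14 + 1120*2) = (8*(7*48))*(-14 + 2240) = (8*336)*2226 = 2688*2226 = 5983488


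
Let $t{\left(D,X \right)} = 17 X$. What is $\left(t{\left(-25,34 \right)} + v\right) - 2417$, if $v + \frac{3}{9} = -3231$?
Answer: $- \frac{15211}{3} \approx -5070.3$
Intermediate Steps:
$v = - \frac{9694}{3}$ ($v = - \frac{1}{3} - 3231 = - \frac{9694}{3} \approx -3231.3$)
$\left(t{\left(-25,34 \right)} + v\right) - 2417 = \left(17 \cdot 34 - \frac{9694}{3}\right) - 2417 = \left(578 - \frac{9694}{3}\right) - 2417 = - \frac{7960}{3} - 2417 = - \frac{15211}{3}$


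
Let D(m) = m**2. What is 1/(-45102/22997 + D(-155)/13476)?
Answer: -309907572/55291627 ≈ -5.6050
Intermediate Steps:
1/(-45102/22997 + D(-155)/13476) = 1/(-45102/22997 + (-155)**2/13476) = 1/(-45102*1/22997 + 24025*(1/13476)) = 1/(-45102/22997 + 24025/13476) = 1/(-55291627/309907572) = -309907572/55291627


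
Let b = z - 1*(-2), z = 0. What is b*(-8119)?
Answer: -16238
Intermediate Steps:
b = 2 (b = 0 - 1*(-2) = 0 + 2 = 2)
b*(-8119) = 2*(-8119) = -16238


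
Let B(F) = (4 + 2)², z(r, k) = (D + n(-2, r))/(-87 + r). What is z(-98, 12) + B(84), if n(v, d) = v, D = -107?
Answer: 6769/185 ≈ 36.589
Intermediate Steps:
z(r, k) = -109/(-87 + r) (z(r, k) = (-107 - 2)/(-87 + r) = -109/(-87 + r))
B(F) = 36 (B(F) = 6² = 36)
z(-98, 12) + B(84) = -109/(-87 - 98) + 36 = -109/(-185) + 36 = -109*(-1/185) + 36 = 109/185 + 36 = 6769/185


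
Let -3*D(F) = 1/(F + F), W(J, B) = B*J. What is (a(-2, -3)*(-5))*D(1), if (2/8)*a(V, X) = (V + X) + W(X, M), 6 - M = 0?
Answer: -230/3 ≈ -76.667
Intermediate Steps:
M = 6 (M = 6 - 1*0 = 6 + 0 = 6)
a(V, X) = 4*V + 28*X (a(V, X) = 4*((V + X) + 6*X) = 4*(V + 7*X) = 4*V + 28*X)
D(F) = -1/(6*F) (D(F) = -1/(3*(F + F)) = -1/(2*F)/3 = -1/(6*F))
(a(-2, -3)*(-5))*D(1) = ((4*(-2) + 28*(-3))*(-5))*(-1/6/1) = ((-8 - 84)*(-5))*(-1/6*1) = -92*(-5)*(-1/6) = 460*(-1/6) = -230/3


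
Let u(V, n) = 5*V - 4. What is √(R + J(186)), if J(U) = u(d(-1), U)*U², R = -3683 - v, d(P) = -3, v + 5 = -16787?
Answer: I*√644215 ≈ 802.63*I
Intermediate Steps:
v = -16792 (v = -5 - 16787 = -16792)
R = 13109 (R = -3683 - 1*(-16792) = -3683 + 16792 = 13109)
u(V, n) = -4 + 5*V
J(U) = -19*U² (J(U) = (-4 + 5*(-3))*U² = (-4 - 15)*U² = -19*U²)
√(R + J(186)) = √(13109 - 19*186²) = √(13109 - 19*34596) = √(13109 - 657324) = √(-644215) = I*√644215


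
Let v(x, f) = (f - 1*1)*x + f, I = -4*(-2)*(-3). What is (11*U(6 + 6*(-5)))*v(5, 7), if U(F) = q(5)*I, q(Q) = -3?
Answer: 29304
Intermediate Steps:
I = -24 (I = 8*(-3) = -24)
v(x, f) = f + x*(-1 + f) (v(x, f) = (f - 1)*x + f = (-1 + f)*x + f = x*(-1 + f) + f = f + x*(-1 + f))
U(F) = 72 (U(F) = -3*(-24) = 72)
(11*U(6 + 6*(-5)))*v(5, 7) = (11*72)*(7 - 1*5 + 7*5) = 792*(7 - 5 + 35) = 792*37 = 29304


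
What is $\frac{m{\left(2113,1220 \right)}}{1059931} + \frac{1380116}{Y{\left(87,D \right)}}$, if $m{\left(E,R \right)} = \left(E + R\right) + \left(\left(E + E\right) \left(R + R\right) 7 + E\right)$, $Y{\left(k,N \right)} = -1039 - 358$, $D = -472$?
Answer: $- \frac{1361984552174}{1480723607} \approx -919.81$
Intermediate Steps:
$Y{\left(k,N \right)} = -1397$ ($Y{\left(k,N \right)} = -1039 - 358 = -1397$)
$m{\left(E,R \right)} = R + 2 E + 28 E R$ ($m{\left(E,R \right)} = \left(E + R\right) + \left(2 E 2 R 7 + E\right) = \left(E + R\right) + \left(4 E R 7 + E\right) = \left(E + R\right) + \left(28 E R + E\right) = \left(E + R\right) + \left(E + 28 E R\right) = R + 2 E + 28 E R$)
$\frac{m{\left(2113,1220 \right)}}{1059931} + \frac{1380116}{Y{\left(87,D \right)}} = \frac{1220 + 2 \cdot 2113 + 28 \cdot 2113 \cdot 1220}{1059931} + \frac{1380116}{-1397} = \left(1220 + 4226 + 72180080\right) \frac{1}{1059931} + 1380116 \left(- \frac{1}{1397}\right) = 72185526 \cdot \frac{1}{1059931} - \frac{1380116}{1397} = \frac{72185526}{1059931} - \frac{1380116}{1397} = - \frac{1361984552174}{1480723607}$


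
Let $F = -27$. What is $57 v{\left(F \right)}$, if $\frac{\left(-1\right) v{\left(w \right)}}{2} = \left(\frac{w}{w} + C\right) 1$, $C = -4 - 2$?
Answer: $570$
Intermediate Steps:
$C = -6$ ($C = -4 - 2 = -6$)
$v{\left(w \right)} = 10$ ($v{\left(w \right)} = - 2 \left(\frac{w}{w} - 6\right) 1 = - 2 \left(1 - 6\right) 1 = - 2 \left(\left(-5\right) 1\right) = \left(-2\right) \left(-5\right) = 10$)
$57 v{\left(F \right)} = 57 \cdot 10 = 570$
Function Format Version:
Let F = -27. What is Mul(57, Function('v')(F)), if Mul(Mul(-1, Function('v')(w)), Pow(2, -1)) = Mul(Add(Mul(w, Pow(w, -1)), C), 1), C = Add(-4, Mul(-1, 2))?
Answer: 570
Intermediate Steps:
C = -6 (C = Add(-4, -2) = -6)
Function('v')(w) = 10 (Function('v')(w) = Mul(-2, Mul(Add(Mul(w, Pow(w, -1)), -6), 1)) = Mul(-2, Mul(Add(1, -6), 1)) = Mul(-2, Mul(-5, 1)) = Mul(-2, -5) = 10)
Mul(57, Function('v')(F)) = Mul(57, 10) = 570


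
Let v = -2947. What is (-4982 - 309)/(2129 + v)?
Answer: 5291/818 ≈ 6.4682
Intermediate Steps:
(-4982 - 309)/(2129 + v) = (-4982 - 309)/(2129 - 2947) = -5291/(-818) = -5291*(-1/818) = 5291/818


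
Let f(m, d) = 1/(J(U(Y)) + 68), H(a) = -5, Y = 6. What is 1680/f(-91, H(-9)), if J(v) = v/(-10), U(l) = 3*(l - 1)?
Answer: 111720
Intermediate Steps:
U(l) = -3 + 3*l (U(l) = 3*(-1 + l) = -3 + 3*l)
J(v) = -v/10 (J(v) = v*(-⅒) = -v/10)
f(m, d) = 2/133 (f(m, d) = 1/(-(-3 + 3*6)/10 + 68) = 1/(-(-3 + 18)/10 + 68) = 1/(-⅒*15 + 68) = 1/(-3/2 + 68) = 1/(133/2) = 2/133)
1680/f(-91, H(-9)) = 1680/(2/133) = 1680*(133/2) = 111720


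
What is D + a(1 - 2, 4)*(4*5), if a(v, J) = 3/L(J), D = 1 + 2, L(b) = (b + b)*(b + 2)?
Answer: 17/4 ≈ 4.2500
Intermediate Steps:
L(b) = 2*b*(2 + b) (L(b) = (2*b)*(2 + b) = 2*b*(2 + b))
D = 3
a(v, J) = 3/(2*J*(2 + J)) (a(v, J) = 3/((2*J*(2 + J))) = 3*(1/(2*J*(2 + J))) = 3/(2*J*(2 + J)))
D + a(1 - 2, 4)*(4*5) = 3 + ((3/2)/(4*(2 + 4)))*(4*5) = 3 + ((3/2)*(¼)/6)*20 = 3 + ((3/2)*(¼)*(⅙))*20 = 3 + (1/16)*20 = 3 + 5/4 = 17/4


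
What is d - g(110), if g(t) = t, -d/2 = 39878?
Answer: -79866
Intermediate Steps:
d = -79756 (d = -2*39878 = -79756)
d - g(110) = -79756 - 1*110 = -79756 - 110 = -79866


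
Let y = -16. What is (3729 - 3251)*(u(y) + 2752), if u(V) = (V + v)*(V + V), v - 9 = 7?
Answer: 1315456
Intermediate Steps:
v = 16 (v = 9 + 7 = 16)
u(V) = 2*V*(16 + V) (u(V) = (V + 16)*(V + V) = (16 + V)*(2*V) = 2*V*(16 + V))
(3729 - 3251)*(u(y) + 2752) = (3729 - 3251)*(2*(-16)*(16 - 16) + 2752) = 478*(2*(-16)*0 + 2752) = 478*(0 + 2752) = 478*2752 = 1315456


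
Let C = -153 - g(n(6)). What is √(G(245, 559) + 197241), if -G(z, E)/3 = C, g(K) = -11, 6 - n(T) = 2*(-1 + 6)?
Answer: 3*√21963 ≈ 444.60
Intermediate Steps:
n(T) = -4 (n(T) = 6 - 2*(-1 + 6) = 6 - 2*5 = 6 - 1*10 = 6 - 10 = -4)
C = -142 (C = -153 - 1*(-11) = -153 + 11 = -142)
G(z, E) = 426 (G(z, E) = -3*(-142) = 426)
√(G(245, 559) + 197241) = √(426 + 197241) = √197667 = 3*√21963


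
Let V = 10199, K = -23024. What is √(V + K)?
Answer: 15*I*√57 ≈ 113.25*I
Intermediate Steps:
√(V + K) = √(10199 - 23024) = √(-12825) = 15*I*√57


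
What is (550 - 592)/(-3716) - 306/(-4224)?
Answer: 54771/654016 ≈ 0.083746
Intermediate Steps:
(550 - 592)/(-3716) - 306/(-4224) = -42*(-1/3716) - 306*(-1/4224) = 21/1858 + 51/704 = 54771/654016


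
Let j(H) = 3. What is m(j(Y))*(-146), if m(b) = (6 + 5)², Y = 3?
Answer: -17666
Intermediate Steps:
m(b) = 121 (m(b) = 11² = 121)
m(j(Y))*(-146) = 121*(-146) = -17666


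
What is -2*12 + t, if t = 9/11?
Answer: -255/11 ≈ -23.182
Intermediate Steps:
t = 9/11 (t = 9*(1/11) = 9/11 ≈ 0.81818)
-2*12 + t = -2*12 + 9/11 = -24 + 9/11 = -255/11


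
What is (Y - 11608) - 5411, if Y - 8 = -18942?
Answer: -35953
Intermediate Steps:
Y = -18934 (Y = 8 - 18942 = -18934)
(Y - 11608) - 5411 = (-18934 - 11608) - 5411 = -30542 - 5411 = -35953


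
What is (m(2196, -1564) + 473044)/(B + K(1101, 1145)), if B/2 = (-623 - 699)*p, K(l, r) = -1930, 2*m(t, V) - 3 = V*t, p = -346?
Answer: -2488453/1825788 ≈ -1.3629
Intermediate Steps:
m(t, V) = 3/2 + V*t/2 (m(t, V) = 3/2 + (V*t)/2 = 3/2 + V*t/2)
B = 914824 (B = 2*((-623 - 699)*(-346)) = 2*(-1322*(-346)) = 2*457412 = 914824)
(m(2196, -1564) + 473044)/(B + K(1101, 1145)) = ((3/2 + (1/2)*(-1564)*2196) + 473044)/(914824 - 1930) = ((3/2 - 1717272) + 473044)/912894 = (-3434541/2 + 473044)*(1/912894) = -2488453/2*1/912894 = -2488453/1825788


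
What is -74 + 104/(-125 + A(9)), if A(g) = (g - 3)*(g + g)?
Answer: -1362/17 ≈ -80.118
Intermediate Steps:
A(g) = 2*g*(-3 + g) (A(g) = (-3 + g)*(2*g) = 2*g*(-3 + g))
-74 + 104/(-125 + A(9)) = -74 + 104/(-125 + 2*9*(-3 + 9)) = -74 + 104/(-125 + 2*9*6) = -74 + 104/(-125 + 108) = -74 + 104/(-17) = -74 + 104*(-1/17) = -74 - 104/17 = -1362/17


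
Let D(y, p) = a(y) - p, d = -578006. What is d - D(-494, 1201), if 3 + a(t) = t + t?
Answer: -575814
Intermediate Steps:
a(t) = -3 + 2*t (a(t) = -3 + (t + t) = -3 + 2*t)
D(y, p) = -3 - p + 2*y (D(y, p) = (-3 + 2*y) - p = -3 - p + 2*y)
d - D(-494, 1201) = -578006 - (-3 - 1*1201 + 2*(-494)) = -578006 - (-3 - 1201 - 988) = -578006 - 1*(-2192) = -578006 + 2192 = -575814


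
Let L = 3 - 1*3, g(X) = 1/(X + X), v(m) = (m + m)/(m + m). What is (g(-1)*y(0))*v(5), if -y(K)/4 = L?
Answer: 0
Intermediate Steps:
v(m) = 1 (v(m) = (2*m)/((2*m)) = (2*m)*(1/(2*m)) = 1)
g(X) = 1/(2*X)
L = 0 (L = 3 - 3 = 0)
y(K) = 0 (y(K) = -4*0 = 0)
(g(-1)*y(0))*v(5) = (((1/2)/(-1))*0)*1 = (((1/2)*(-1))*0)*1 = -1/2*0*1 = 0*1 = 0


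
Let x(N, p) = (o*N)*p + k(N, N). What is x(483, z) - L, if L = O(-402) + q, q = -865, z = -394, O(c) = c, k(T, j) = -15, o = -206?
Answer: 39203464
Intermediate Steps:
x(N, p) = -15 - 206*N*p (x(N, p) = (-206*N)*p - 15 = -206*N*p - 15 = -15 - 206*N*p)
L = -1267 (L = -402 - 865 = -1267)
x(483, z) - L = (-15 - 206*483*(-394)) - 1*(-1267) = (-15 + 39202212) + 1267 = 39202197 + 1267 = 39203464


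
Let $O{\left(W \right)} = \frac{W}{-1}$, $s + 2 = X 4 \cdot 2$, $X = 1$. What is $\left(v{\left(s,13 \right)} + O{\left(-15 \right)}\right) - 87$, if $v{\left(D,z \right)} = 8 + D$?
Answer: $-58$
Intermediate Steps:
$s = 6$ ($s = -2 + 1 \cdot 4 \cdot 2 = -2 + 4 \cdot 2 = -2 + 8 = 6$)
$O{\left(W \right)} = - W$ ($O{\left(W \right)} = W \left(-1\right) = - W$)
$\left(v{\left(s,13 \right)} + O{\left(-15 \right)}\right) - 87 = \left(\left(8 + 6\right) - -15\right) - 87 = \left(14 + 15\right) - 87 = 29 - 87 = -58$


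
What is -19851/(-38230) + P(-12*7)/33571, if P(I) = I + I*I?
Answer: 932957481/1283419330 ≈ 0.72693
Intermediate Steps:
P(I) = I + I²
-19851/(-38230) + P(-12*7)/33571 = -19851/(-38230) + ((-12*7)*(1 - 12*7))/33571 = -19851*(-1/38230) - 84*(1 - 84)*(1/33571) = 19851/38230 - 84*(-83)*(1/33571) = 19851/38230 + 6972*(1/33571) = 19851/38230 + 6972/33571 = 932957481/1283419330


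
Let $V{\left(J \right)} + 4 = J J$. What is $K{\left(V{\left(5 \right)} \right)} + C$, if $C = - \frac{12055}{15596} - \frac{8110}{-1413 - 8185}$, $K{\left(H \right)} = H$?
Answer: $\frac{1577139119}{74845204} \approx 21.072$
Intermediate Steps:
$V{\left(J \right)} = -4 + J^{2}$ ($V{\left(J \right)} = -4 + J J = -4 + J^{2}$)
$C = \frac{5389835}{74845204}$ ($C = \left(-12055\right) \frac{1}{15596} - \frac{8110}{-9598} = - \frac{12055}{15596} - - \frac{4055}{4799} = - \frac{12055}{15596} + \frac{4055}{4799} = \frac{5389835}{74845204} \approx 0.072013$)
$K{\left(V{\left(5 \right)} \right)} + C = \left(-4 + 5^{2}\right) + \frac{5389835}{74845204} = \left(-4 + 25\right) + \frac{5389835}{74845204} = 21 + \frac{5389835}{74845204} = \frac{1577139119}{74845204}$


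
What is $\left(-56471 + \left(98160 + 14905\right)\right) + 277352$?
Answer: $333946$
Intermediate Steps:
$\left(-56471 + \left(98160 + 14905\right)\right) + 277352 = \left(-56471 + 113065\right) + 277352 = 56594 + 277352 = 333946$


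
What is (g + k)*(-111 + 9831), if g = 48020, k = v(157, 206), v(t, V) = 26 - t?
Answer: 465481080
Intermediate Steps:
k = -131 (k = 26 - 1*157 = 26 - 157 = -131)
(g + k)*(-111 + 9831) = (48020 - 131)*(-111 + 9831) = 47889*9720 = 465481080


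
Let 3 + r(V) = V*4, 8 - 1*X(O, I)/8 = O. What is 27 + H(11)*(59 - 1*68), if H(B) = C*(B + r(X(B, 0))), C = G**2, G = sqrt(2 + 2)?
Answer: 3195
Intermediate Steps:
X(O, I) = 64 - 8*O
G = 2 (G = sqrt(4) = 2)
r(V) = -3 + 4*V (r(V) = -3 + V*4 = -3 + 4*V)
C = 4 (C = 2**2 = 4)
H(B) = 1012 - 124*B (H(B) = 4*(B + (-3 + 4*(64 - 8*B))) = 4*(B + (-3 + (256 - 32*B))) = 4*(B + (253 - 32*B)) = 4*(253 - 31*B) = 1012 - 124*B)
27 + H(11)*(59 - 1*68) = 27 + (1012 - 124*11)*(59 - 1*68) = 27 + (1012 - 1364)*(59 - 68) = 27 - 352*(-9) = 27 + 3168 = 3195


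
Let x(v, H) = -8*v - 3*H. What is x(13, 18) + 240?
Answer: 82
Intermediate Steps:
x(13, 18) + 240 = (-8*13 - 3*18) + 240 = (-104 - 54) + 240 = -158 + 240 = 82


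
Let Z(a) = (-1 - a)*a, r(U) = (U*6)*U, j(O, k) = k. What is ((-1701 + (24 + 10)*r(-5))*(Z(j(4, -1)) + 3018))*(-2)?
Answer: -20516364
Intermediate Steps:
r(U) = 6*U² (r(U) = (6*U)*U = 6*U²)
Z(a) = a*(-1 - a)
((-1701 + (24 + 10)*r(-5))*(Z(j(4, -1)) + 3018))*(-2) = ((-1701 + (24 + 10)*(6*(-5)²))*(-1*(-1)*(1 - 1) + 3018))*(-2) = ((-1701 + 34*(6*25))*(-1*(-1)*0 + 3018))*(-2) = ((-1701 + 34*150)*(0 + 3018))*(-2) = ((-1701 + 5100)*3018)*(-2) = (3399*3018)*(-2) = 10258182*(-2) = -20516364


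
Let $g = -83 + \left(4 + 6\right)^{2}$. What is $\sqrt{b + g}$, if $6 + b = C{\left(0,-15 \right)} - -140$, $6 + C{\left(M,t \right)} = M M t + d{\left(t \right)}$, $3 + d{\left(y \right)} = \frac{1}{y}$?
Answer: $\frac{\sqrt{31935}}{15} \approx 11.914$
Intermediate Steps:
$d{\left(y \right)} = -3 + \frac{1}{y}$
$C{\left(M,t \right)} = -9 + \frac{1}{t} + t M^{2}$ ($C{\left(M,t \right)} = -6 - \left(3 - \frac{1}{t} - M M t\right) = -6 - \left(3 - \frac{1}{t} - M^{2} t\right) = -6 - \left(3 - \frac{1}{t} - t M^{2}\right) = -6 + \left(-3 + \frac{1}{t} + t M^{2}\right) = -9 + \frac{1}{t} + t M^{2}$)
$b = \frac{1874}{15}$ ($b = -6 - - \frac{1964}{15} = -6 + \left(\left(-9 - \frac{1}{15} - 0\right) + 140\right) = -6 + \left(\left(-9 - \frac{1}{15} + 0\right) + 140\right) = -6 + \left(- \frac{136}{15} + 140\right) = -6 + \frac{1964}{15} = \frac{1874}{15} \approx 124.93$)
$g = 17$ ($g = -83 + 10^{2} = -83 + 100 = 17$)
$\sqrt{b + g} = \sqrt{\frac{1874}{15} + 17} = \sqrt{\frac{2129}{15}} = \frac{\sqrt{31935}}{15}$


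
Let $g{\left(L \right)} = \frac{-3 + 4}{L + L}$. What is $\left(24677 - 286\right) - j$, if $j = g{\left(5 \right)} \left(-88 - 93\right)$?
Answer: $\frac{244091}{10} \approx 24409.0$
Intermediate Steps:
$g{\left(L \right)} = \frac{1}{2 L}$ ($g{\left(L \right)} = 1 \frac{1}{2 L} = \frac{1}{2 L}$)
$j = - \frac{181}{10}$ ($j = \frac{1}{2 \cdot 5} \left(-88 - 93\right) = \frac{1}{2} \cdot \frac{1}{5} \left(-181\right) = \frac{1}{10} \left(-181\right) = - \frac{181}{10} \approx -18.1$)
$\left(24677 - 286\right) - j = \left(24677 - 286\right) - - \frac{181}{10} = \left(24677 - 286\right) + \frac{181}{10} = 24391 + \frac{181}{10} = \frac{244091}{10}$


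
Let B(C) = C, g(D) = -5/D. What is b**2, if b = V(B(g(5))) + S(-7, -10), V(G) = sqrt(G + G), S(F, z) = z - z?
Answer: -2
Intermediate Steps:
S(F, z) = 0
V(G) = sqrt(2)*sqrt(G) (V(G) = sqrt(2*G) = sqrt(2)*sqrt(G))
b = I*sqrt(2) (b = sqrt(2)*sqrt(-5/5) + 0 = sqrt(2)*sqrt(-5*1/5) + 0 = sqrt(2)*sqrt(-1) + 0 = sqrt(2)*I + 0 = I*sqrt(2) + 0 = I*sqrt(2) ≈ 1.4142*I)
b**2 = (I*sqrt(2))**2 = -2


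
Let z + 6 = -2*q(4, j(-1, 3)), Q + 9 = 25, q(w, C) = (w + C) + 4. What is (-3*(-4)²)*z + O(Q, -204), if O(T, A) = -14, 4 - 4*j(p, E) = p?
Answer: 1162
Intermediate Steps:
j(p, E) = 1 - p/4
q(w, C) = 4 + C + w (q(w, C) = (C + w) + 4 = 4 + C + w)
Q = 16 (Q = -9 + 25 = 16)
z = -49/2 (z = -6 - 2*(4 + (1 - ¼*(-1)) + 4) = -6 - 2*(4 + (1 + ¼) + 4) = -6 - 2*(4 + 5/4 + 4) = -6 - 2*37/4 = -6 - 37/2 = -49/2 ≈ -24.500)
(-3*(-4)²)*z + O(Q, -204) = -3*(-4)²*(-49/2) - 14 = -3*16*(-49/2) - 14 = -48*(-49/2) - 14 = 1176 - 14 = 1162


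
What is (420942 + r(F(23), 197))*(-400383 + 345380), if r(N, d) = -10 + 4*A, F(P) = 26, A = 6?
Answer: -23153842868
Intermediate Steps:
r(N, d) = 14 (r(N, d) = -10 + 4*6 = -10 + 24 = 14)
(420942 + r(F(23), 197))*(-400383 + 345380) = (420942 + 14)*(-400383 + 345380) = 420956*(-55003) = -23153842868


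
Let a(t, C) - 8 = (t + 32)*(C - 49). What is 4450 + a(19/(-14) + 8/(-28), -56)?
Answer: 2541/2 ≈ 1270.5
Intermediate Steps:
a(t, C) = 8 + (-49 + C)*(32 + t) (a(t, C) = 8 + (t + 32)*(C - 49) = 8 + (32 + t)*(-49 + C) = 8 + (-49 + C)*(32 + t))
4450 + a(19/(-14) + 8/(-28), -56) = 4450 + (-1560 - 49*(19/(-14) + 8/(-28)) + 32*(-56) - 56*(19/(-14) + 8/(-28))) = 4450 + (-1560 - 49*(19*(-1/14) + 8*(-1/28)) - 1792 - 56*(19*(-1/14) + 8*(-1/28))) = 4450 + (-1560 - 49*(-19/14 - 2/7) - 1792 - 56*(-19/14 - 2/7)) = 4450 + (-1560 - 49*(-23/14) - 1792 - 56*(-23/14)) = 4450 + (-1560 + 161/2 - 1792 + 92) = 4450 - 6359/2 = 2541/2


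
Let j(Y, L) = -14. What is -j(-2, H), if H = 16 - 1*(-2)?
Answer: 14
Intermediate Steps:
H = 18 (H = 16 + 2 = 18)
-j(-2, H) = -1*(-14) = 14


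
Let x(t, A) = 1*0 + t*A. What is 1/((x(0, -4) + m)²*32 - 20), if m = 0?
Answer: -1/20 ≈ -0.050000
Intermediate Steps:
x(t, A) = A*t (x(t, A) = 0 + A*t = A*t)
1/((x(0, -4) + m)²*32 - 20) = 1/((-4*0 + 0)²*32 - 20) = 1/((0 + 0)²*32 - 20) = 1/(0²*32 - 20) = 1/(0*32 - 20) = 1/(0 - 20) = 1/(-20) = -1/20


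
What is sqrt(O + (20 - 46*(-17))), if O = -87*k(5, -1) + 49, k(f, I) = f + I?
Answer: sqrt(503) ≈ 22.428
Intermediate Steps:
k(f, I) = I + f
O = -299 (O = -87*(-1 + 5) + 49 = -87*4 + 49 = -348 + 49 = -299)
sqrt(O + (20 - 46*(-17))) = sqrt(-299 + (20 - 46*(-17))) = sqrt(-299 + (20 + 782)) = sqrt(-299 + 802) = sqrt(503)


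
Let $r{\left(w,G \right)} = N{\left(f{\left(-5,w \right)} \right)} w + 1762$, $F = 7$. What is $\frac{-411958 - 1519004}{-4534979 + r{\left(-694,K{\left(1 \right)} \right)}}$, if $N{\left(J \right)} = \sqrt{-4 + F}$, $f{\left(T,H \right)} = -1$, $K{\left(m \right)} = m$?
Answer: $\frac{8753469764754}{20550054924181} - \frac{1340087628 \sqrt{3}}{20550054924181} \approx 0.42585$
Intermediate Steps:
$N{\left(J \right)} = \sqrt{3}$ ($N{\left(J \right)} = \sqrt{-4 + 7} = \sqrt{3}$)
$r{\left(w,G \right)} = 1762 + w \sqrt{3}$ ($r{\left(w,G \right)} = \sqrt{3} w + 1762 = w \sqrt{3} + 1762 = 1762 + w \sqrt{3}$)
$\frac{-411958 - 1519004}{-4534979 + r{\left(-694,K{\left(1 \right)} \right)}} = \frac{-411958 - 1519004}{-4534979 + \left(1762 - 694 \sqrt{3}\right)} = - \frac{1930962}{-4533217 - 694 \sqrt{3}}$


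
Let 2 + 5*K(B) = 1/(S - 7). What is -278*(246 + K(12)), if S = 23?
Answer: -2731211/40 ≈ -68280.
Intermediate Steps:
K(B) = -31/80 (K(B) = -⅖ + 1/(5*(23 - 7)) = -⅖ + (⅕)/16 = -⅖ + (⅕)*(1/16) = -⅖ + 1/80 = -31/80)
-278*(246 + K(12)) = -278*(246 - 31/80) = -278*19649/80 = -2731211/40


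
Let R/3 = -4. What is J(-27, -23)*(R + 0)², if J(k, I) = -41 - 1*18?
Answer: -8496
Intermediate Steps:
R = -12 (R = 3*(-4) = -12)
J(k, I) = -59 (J(k, I) = -41 - 18 = -59)
J(-27, -23)*(R + 0)² = -59*(-12 + 0)² = -59*(-12)² = -59*144 = -8496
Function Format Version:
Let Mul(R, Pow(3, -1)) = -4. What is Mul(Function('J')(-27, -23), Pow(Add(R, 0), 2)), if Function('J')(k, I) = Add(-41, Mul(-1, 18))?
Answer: -8496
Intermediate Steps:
R = -12 (R = Mul(3, -4) = -12)
Function('J')(k, I) = -59 (Function('J')(k, I) = Add(-41, -18) = -59)
Mul(Function('J')(-27, -23), Pow(Add(R, 0), 2)) = Mul(-59, Pow(Add(-12, 0), 2)) = Mul(-59, Pow(-12, 2)) = Mul(-59, 144) = -8496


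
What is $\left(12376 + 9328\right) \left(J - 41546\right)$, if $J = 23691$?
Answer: $-387524920$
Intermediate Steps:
$\left(12376 + 9328\right) \left(J - 41546\right) = \left(12376 + 9328\right) \left(23691 - 41546\right) = 21704 \left(-17855\right) = -387524920$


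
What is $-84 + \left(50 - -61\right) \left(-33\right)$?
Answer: $-3747$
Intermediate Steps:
$-84 + \left(50 - -61\right) \left(-33\right) = -84 + \left(50 + 61\right) \left(-33\right) = -84 + 111 \left(-33\right) = -84 - 3663 = -3747$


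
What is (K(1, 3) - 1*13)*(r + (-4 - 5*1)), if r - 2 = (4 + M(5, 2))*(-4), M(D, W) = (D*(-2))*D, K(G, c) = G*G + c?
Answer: -1593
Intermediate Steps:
K(G, c) = c + G² (K(G, c) = G² + c = c + G²)
M(D, W) = -2*D² (M(D, W) = (-2*D)*D = -2*D²)
r = 186 (r = 2 + (4 - 2*5²)*(-4) = 2 + (4 - 2*25)*(-4) = 2 + (4 - 50)*(-4) = 2 - 46*(-4) = 2 + 184 = 186)
(K(1, 3) - 1*13)*(r + (-4 - 5*1)) = ((3 + 1²) - 1*13)*(186 + (-4 - 5*1)) = ((3 + 1) - 13)*(186 + (-4 - 5)) = (4 - 13)*(186 - 9) = -9*177 = -1593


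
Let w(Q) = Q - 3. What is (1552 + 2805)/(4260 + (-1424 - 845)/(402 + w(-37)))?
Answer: 1577234/1539851 ≈ 1.0243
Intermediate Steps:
w(Q) = -3 + Q
(1552 + 2805)/(4260 + (-1424 - 845)/(402 + w(-37))) = (1552 + 2805)/(4260 + (-1424 - 845)/(402 + (-3 - 37))) = 4357/(4260 - 2269/(402 - 40)) = 4357/(4260 - 2269/362) = 4357/(1539851/362) = 4357*(362/1539851) = 1577234/1539851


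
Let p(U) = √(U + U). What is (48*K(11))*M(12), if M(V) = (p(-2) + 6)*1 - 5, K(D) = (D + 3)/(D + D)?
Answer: 336/11 + 672*I/11 ≈ 30.545 + 61.091*I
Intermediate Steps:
K(D) = (3 + D)/(2*D) (K(D) = (3 + D)/((2*D)) = (3 + D)*(1/(2*D)) = (3 + D)/(2*D))
p(U) = √2*√U (p(U) = √(2*U) = √2*√U)
M(V) = 1 + 2*I (M(V) = (√2*√(-2) + 6)*1 - 5 = (√2*(I*√2) + 6)*1 - 5 = (2*I + 6)*1 - 5 = (6 + 2*I)*1 - 5 = (6 + 2*I) - 5 = 1 + 2*I)
(48*K(11))*M(12) = (48*((½)*(3 + 11)/11))*(1 + 2*I) = (48*((½)*(1/11)*14))*(1 + 2*I) = (48*(7/11))*(1 + 2*I) = 336*(1 + 2*I)/11 = 336/11 + 672*I/11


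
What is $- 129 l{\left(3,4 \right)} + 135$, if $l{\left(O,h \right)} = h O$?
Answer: $-1413$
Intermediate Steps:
$l{\left(O,h \right)} = O h$
$- 129 l{\left(3,4 \right)} + 135 = - 129 \cdot 3 \cdot 4 + 135 = \left(-129\right) 12 + 135 = -1548 + 135 = -1413$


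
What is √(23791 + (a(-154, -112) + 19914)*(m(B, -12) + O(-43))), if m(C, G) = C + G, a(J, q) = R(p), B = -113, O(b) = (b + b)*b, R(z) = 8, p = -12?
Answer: √71205097 ≈ 8438.3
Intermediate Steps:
O(b) = 2*b² (O(b) = (2*b)*b = 2*b²)
a(J, q) = 8
√(23791 + (a(-154, -112) + 19914)*(m(B, -12) + O(-43))) = √(23791 + (8 + 19914)*((-113 - 12) + 2*(-43)²)) = √(23791 + 19922*(-125 + 2*1849)) = √(23791 + 19922*(-125 + 3698)) = √(23791 + 19922*3573) = √(23791 + 71181306) = √71205097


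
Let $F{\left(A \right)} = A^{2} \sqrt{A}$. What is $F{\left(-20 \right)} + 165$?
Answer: $165 + 800 i \sqrt{5} \approx 165.0 + 1788.9 i$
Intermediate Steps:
$F{\left(A \right)} = A^{\frac{5}{2}}$
$F{\left(-20 \right)} + 165 = \left(-20\right)^{\frac{5}{2}} + 165 = 800 i \sqrt{5} + 165 = 165 + 800 i \sqrt{5}$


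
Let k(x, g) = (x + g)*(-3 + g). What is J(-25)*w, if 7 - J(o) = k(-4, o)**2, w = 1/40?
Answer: -659337/40 ≈ -16483.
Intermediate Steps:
k(x, g) = (-3 + g)*(g + x) (k(x, g) = (g + x)*(-3 + g) = (-3 + g)*(g + x))
w = 1/40 ≈ 0.025000
J(o) = 7 - (12 + o**2 - 7*o)**2 (J(o) = 7 - (o**2 - 3*o - 3*(-4) + o*(-4))**2 = 7 - (o**2 - 3*o + 12 - 4*o)**2 = 7 - (12 + o**2 - 7*o)**2)
J(-25)*w = (7 - (12 + (-25)**2 - 7*(-25))**2)*(1/40) = (7 - (12 + 625 + 175)**2)*(1/40) = (7 - 1*812**2)*(1/40) = (7 - 1*659344)*(1/40) = (7 - 659344)*(1/40) = -659337*1/40 = -659337/40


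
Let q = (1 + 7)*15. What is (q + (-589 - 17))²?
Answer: 236196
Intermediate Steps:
q = 120 (q = 8*15 = 120)
(q + (-589 - 17))² = (120 + (-589 - 17))² = (120 - 606)² = (-486)² = 236196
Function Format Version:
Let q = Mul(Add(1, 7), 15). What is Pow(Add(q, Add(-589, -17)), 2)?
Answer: 236196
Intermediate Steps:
q = 120 (q = Mul(8, 15) = 120)
Pow(Add(q, Add(-589, -17)), 2) = Pow(Add(120, Add(-589, -17)), 2) = Pow(Add(120, -606), 2) = Pow(-486, 2) = 236196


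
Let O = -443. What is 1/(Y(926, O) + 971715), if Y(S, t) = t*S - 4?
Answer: 1/561493 ≈ 1.7810e-6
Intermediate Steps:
Y(S, t) = -4 + S*t (Y(S, t) = S*t - 4 = -4 + S*t)
1/(Y(926, O) + 971715) = 1/((-4 + 926*(-443)) + 971715) = 1/((-4 - 410218) + 971715) = 1/(-410222 + 971715) = 1/561493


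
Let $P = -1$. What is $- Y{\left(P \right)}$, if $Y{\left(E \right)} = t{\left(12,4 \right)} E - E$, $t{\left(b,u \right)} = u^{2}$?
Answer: $15$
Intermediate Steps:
$Y{\left(E \right)} = 15 E$ ($Y{\left(E \right)} = 4^{2} E - E = 16 E - E = 15 E$)
$- Y{\left(P \right)} = - 15 \left(-1\right) = \left(-1\right) \left(-15\right) = 15$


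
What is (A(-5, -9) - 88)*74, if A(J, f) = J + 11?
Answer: -6068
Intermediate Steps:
A(J, f) = 11 + J
(A(-5, -9) - 88)*74 = ((11 - 5) - 88)*74 = (6 - 88)*74 = -82*74 = -6068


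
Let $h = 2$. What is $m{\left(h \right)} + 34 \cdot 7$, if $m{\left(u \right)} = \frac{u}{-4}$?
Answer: $\frac{475}{2} \approx 237.5$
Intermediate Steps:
$m{\left(u \right)} = - \frac{u}{4}$ ($m{\left(u \right)} = u \left(- \frac{1}{4}\right) = - \frac{u}{4}$)
$m{\left(h \right)} + 34 \cdot 7 = \left(- \frac{1}{4}\right) 2 + 34 \cdot 7 = - \frac{1}{2} + 238 = \frac{475}{2}$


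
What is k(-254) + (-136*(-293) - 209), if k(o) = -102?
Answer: 39537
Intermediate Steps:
k(-254) + (-136*(-293) - 209) = -102 + (-136*(-293) - 209) = -102 + (39848 - 209) = -102 + 39639 = 39537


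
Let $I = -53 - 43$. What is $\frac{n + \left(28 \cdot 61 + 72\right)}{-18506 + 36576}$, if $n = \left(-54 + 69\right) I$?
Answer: $\frac{34}{1807} \approx 0.018816$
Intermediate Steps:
$I = -96$
$n = -1440$ ($n = \left(-54 + 69\right) \left(-96\right) = 15 \left(-96\right) = -1440$)
$\frac{n + \left(28 \cdot 61 + 72\right)}{-18506 + 36576} = \frac{-1440 + \left(28 \cdot 61 + 72\right)}{-18506 + 36576} = \frac{-1440 + \left(1708 + 72\right)}{18070} = \left(-1440 + 1780\right) \frac{1}{18070} = 340 \cdot \frac{1}{18070} = \frac{34}{1807}$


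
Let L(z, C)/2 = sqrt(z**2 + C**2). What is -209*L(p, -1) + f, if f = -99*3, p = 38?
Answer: -297 - 7106*sqrt(5) ≈ -16187.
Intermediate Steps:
L(z, C) = 2*sqrt(C**2 + z**2) (L(z, C) = 2*sqrt(z**2 + C**2) = 2*sqrt(C**2 + z**2))
f = -297
-209*L(p, -1) + f = -418*sqrt((-1)**2 + 38**2) - 297 = -418*sqrt(1 + 1444) - 297 = -418*sqrt(1445) - 297 = -418*17*sqrt(5) - 297 = -7106*sqrt(5) - 297 = -297 - 7106*sqrt(5)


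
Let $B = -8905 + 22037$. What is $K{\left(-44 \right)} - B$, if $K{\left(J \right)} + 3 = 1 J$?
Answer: $-13179$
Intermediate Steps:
$K{\left(J \right)} = -3 + J$ ($K{\left(J \right)} = -3 + 1 J = -3 + J$)
$B = 13132$
$K{\left(-44 \right)} - B = \left(-3 - 44\right) - 13132 = -47 - 13132 = -13179$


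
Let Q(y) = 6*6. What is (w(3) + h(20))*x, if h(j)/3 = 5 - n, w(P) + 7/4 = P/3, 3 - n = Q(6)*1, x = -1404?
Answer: -159003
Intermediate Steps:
Q(y) = 36
n = -33 (n = 3 - 36 = -33)
w(P) = -7/4 + P/3
h(j) = 114 (h(j) = 3*(5 - 1*(-33)) = 3*(5 + 33) = 3*38 = 114)
(w(3) + h(20))*x = ((-7/4 + (⅓)*3) + 114)*(-1404) = ((-7/4 + 1) + 114)*(-1404) = (-¾ + 114)*(-1404) = (453/4)*(-1404) = -159003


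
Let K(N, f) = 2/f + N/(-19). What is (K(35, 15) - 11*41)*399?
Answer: -903154/5 ≈ -1.8063e+5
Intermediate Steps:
K(N, f) = 2/f - N/19 (K(N, f) = 2/f + N*(-1/19) = 2/f - N/19)
(K(35, 15) - 11*41)*399 = ((2/15 - 1/19*35) - 11*41)*399 = ((2*(1/15) - 35/19) - 451)*399 = ((2/15 - 35/19) - 451)*399 = (-487/285 - 451)*399 = -129022/285*399 = -903154/5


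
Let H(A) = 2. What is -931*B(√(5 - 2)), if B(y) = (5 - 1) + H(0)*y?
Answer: -3724 - 1862*√3 ≈ -6949.1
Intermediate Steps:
B(y) = 4 + 2*y (B(y) = (5 - 1) + 2*y = 4 + 2*y)
-931*B(√(5 - 2)) = -931*(4 + 2*√(5 - 2)) = -931*(4 + 2*√3) = -3724 - 1862*√3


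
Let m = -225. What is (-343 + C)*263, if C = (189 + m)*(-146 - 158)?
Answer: 2788063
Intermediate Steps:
C = 10944 (C = (189 - 225)*(-146 - 158) = -36*(-304) = 10944)
(-343 + C)*263 = (-343 + 10944)*263 = 10601*263 = 2788063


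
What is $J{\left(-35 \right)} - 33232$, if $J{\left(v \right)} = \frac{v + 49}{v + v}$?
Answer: $- \frac{166161}{5} \approx -33232.0$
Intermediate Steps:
$J{\left(v \right)} = \frac{49 + v}{2 v}$
$J{\left(-35 \right)} - 33232 = \frac{49 - 35}{2 \left(-35\right)} - 33232 = \frac{1}{2} \left(- \frac{1}{35}\right) 14 - 33232 = - \frac{1}{5} - 33232 = - \frac{166161}{5}$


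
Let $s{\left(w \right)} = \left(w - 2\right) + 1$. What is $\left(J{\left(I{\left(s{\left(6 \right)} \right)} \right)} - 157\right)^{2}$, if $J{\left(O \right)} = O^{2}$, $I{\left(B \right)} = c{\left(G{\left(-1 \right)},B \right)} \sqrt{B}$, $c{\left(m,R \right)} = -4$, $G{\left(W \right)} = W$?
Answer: $5929$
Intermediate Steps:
$s{\left(w \right)} = -1 + w$ ($s{\left(w \right)} = \left(-2 + w\right) + 1 = -1 + w$)
$I{\left(B \right)} = - 4 \sqrt{B}$
$\left(J{\left(I{\left(s{\left(6 \right)} \right)} \right)} - 157\right)^{2} = \left(\left(- 4 \sqrt{-1 + 6}\right)^{2} - 157\right)^{2} = \left(\left(- 4 \sqrt{5}\right)^{2} - 157\right)^{2} = \left(80 - 157\right)^{2} = \left(-77\right)^{2} = 5929$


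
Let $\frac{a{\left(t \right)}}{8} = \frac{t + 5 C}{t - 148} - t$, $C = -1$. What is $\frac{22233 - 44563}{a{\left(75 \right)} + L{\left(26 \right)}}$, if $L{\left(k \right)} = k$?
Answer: $\frac{116435}{3033} \approx 38.389$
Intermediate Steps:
$a{\left(t \right)} = - 8 t + \frac{8 \left(-5 + t\right)}{-148 + t}$ ($a{\left(t \right)} = 8 \left(\frac{t + 5 \left(-1\right)}{t - 148} - t\right) = 8 \left(\frac{t - 5}{-148 + t} - t\right) = 8 \left(\frac{-5 + t}{-148 + t} - t\right) = 8 \left(- t + \frac{-5 + t}{-148 + t}\right) = - 8 t + \frac{8 \left(-5 + t\right)}{-148 + t}$)
$\frac{22233 - 44563}{a{\left(75 \right)} + L{\left(26 \right)}} = \frac{22233 - 44563}{\frac{8 \left(-5 - 75^{2} + 149 \cdot 75\right)}{-148 + 75} + 26} = - \frac{22330}{\frac{8 \left(-5 - 5625 + 11175\right)}{-73} + 26} = - \frac{22330}{8 \left(- \frac{1}{73}\right) \left(-5 - 5625 + 11175\right) + 26} = - \frac{22330}{8 \left(- \frac{1}{73}\right) 5545 + 26} = - \frac{22330}{- \frac{44360}{73} + 26} = - \frac{22330}{- \frac{42462}{73}} = \left(-22330\right) \left(- \frac{73}{42462}\right) = \frac{116435}{3033}$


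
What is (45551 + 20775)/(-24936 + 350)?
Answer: -33163/12293 ≈ -2.6977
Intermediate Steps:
(45551 + 20775)/(-24936 + 350) = 66326/(-24586) = 66326*(-1/24586) = -33163/12293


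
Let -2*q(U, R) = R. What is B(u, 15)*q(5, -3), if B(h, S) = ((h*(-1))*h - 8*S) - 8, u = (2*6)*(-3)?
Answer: -2136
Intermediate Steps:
q(U, R) = -R/2
u = -36 (u = 12*(-3) = -36)
B(h, S) = -8 - h² - 8*S (B(h, S) = ((-h)*h - 8*S) - 8 = (-h² - 8*S) - 8 = -8 - h² - 8*S)
B(u, 15)*q(5, -3) = (-8 - 1*(-36)² - 8*15)*(-½*(-3)) = (-8 - 1*1296 - 120)*(3/2) = (-8 - 1296 - 120)*(3/2) = -1424*3/2 = -2136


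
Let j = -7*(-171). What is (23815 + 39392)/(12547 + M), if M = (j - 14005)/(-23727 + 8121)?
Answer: 493204221/97910645 ≈ 5.0373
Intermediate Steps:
j = 1197
M = 6404/7803 (M = (1197 - 14005)/(-23727 + 8121) = -12808/(-15606) = -12808*(-1/15606) = 6404/7803 ≈ 0.82071)
(23815 + 39392)/(12547 + M) = (23815 + 39392)/(12547 + 6404/7803) = 63207/(97910645/7803) = 63207*(7803/97910645) = 493204221/97910645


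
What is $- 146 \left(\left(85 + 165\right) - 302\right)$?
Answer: $7592$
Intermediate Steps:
$- 146 \left(\left(85 + 165\right) - 302\right) = - 146 \left(250 - 302\right) = \left(-146\right) \left(-52\right) = 7592$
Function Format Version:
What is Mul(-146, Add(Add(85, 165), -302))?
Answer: 7592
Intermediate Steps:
Mul(-146, Add(Add(85, 165), -302)) = Mul(-146, Add(250, -302)) = Mul(-146, -52) = 7592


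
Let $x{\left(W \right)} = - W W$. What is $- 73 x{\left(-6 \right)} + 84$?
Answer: $2712$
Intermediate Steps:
$x{\left(W \right)} = - W^{2}$
$- 73 x{\left(-6 \right)} + 84 = - 73 \left(- \left(-6\right)^{2}\right) + 84 = - 73 \left(\left(-1\right) 36\right) + 84 = \left(-73\right) \left(-36\right) + 84 = 2628 + 84 = 2712$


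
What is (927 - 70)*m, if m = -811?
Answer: -695027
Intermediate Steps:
(927 - 70)*m = (927 - 70)*(-811) = 857*(-811) = -695027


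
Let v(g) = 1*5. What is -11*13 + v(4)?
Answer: -138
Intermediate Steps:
v(g) = 5
-11*13 + v(4) = -11*13 + 5 = -143 + 5 = -138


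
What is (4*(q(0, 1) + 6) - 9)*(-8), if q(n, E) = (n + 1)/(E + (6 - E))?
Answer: -376/3 ≈ -125.33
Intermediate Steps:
q(n, E) = ⅙ + n/6 (q(n, E) = (1 + n)/6 = (1 + n)*(⅙) = ⅙ + n/6)
(4*(q(0, 1) + 6) - 9)*(-8) = (4*((⅙ + (⅙)*0) + 6) - 9)*(-8) = (4*((⅙ + 0) + 6) - 9)*(-8) = (4*(⅙ + 6) - 9)*(-8) = (4*(37/6) - 9)*(-8) = (74/3 - 9)*(-8) = (47/3)*(-8) = -376/3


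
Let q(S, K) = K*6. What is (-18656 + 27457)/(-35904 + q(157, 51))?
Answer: -8801/35598 ≈ -0.24723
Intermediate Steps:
q(S, K) = 6*K
(-18656 + 27457)/(-35904 + q(157, 51)) = (-18656 + 27457)/(-35904 + 6*51) = 8801/(-35904 + 306) = 8801/(-35598) = 8801*(-1/35598) = -8801/35598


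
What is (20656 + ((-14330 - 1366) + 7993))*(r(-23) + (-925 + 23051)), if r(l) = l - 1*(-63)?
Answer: 287116198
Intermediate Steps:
r(l) = 63 + l (r(l) = l + 63 = 63 + l)
(20656 + ((-14330 - 1366) + 7993))*(r(-23) + (-925 + 23051)) = (20656 + ((-14330 - 1366) + 7993))*((63 - 23) + (-925 + 23051)) = (20656 + (-15696 + 7993))*(40 + 22126) = (20656 - 7703)*22166 = 12953*22166 = 287116198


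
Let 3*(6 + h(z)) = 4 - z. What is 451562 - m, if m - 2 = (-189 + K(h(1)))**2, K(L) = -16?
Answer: 409535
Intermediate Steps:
h(z) = -14/3 - z/3 (h(z) = -6 + (4 - z)/3 = -6 + (4/3 - z/3) = -14/3 - z/3)
m = 42027 (m = 2 + (-189 - 16)**2 = 2 + (-205)**2 = 2 + 42025 = 42027)
451562 - m = 451562 - 1*42027 = 451562 - 42027 = 409535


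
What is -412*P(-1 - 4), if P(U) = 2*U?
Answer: 4120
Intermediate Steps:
-412*P(-1 - 4) = -824*(-1 - 4) = -824*(-5) = -412*(-10) = 4120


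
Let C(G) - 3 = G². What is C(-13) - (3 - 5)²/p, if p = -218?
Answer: 18750/109 ≈ 172.02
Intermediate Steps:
C(G) = 3 + G²
C(-13) - (3 - 5)²/p = (3 + (-13)²) - (3 - 5)²/(-218) = (3 + 169) - (-2)²*(-1)/218 = 172 - 4*(-1)/218 = 172 - 1*(-2/109) = 172 + 2/109 = 18750/109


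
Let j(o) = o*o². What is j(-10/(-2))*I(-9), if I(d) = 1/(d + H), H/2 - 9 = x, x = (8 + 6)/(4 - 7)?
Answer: -375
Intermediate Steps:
x = -14/3 (x = 14/(-3) = 14*(-⅓) = -14/3 ≈ -4.6667)
H = 26/3 (H = 18 + 2*(-14/3) = 18 - 28/3 = 26/3 ≈ 8.6667)
I(d) = 1/(26/3 + d) (I(d) = 1/(d + 26/3) = 1/(26/3 + d))
j(o) = o³
j(-10/(-2))*I(-9) = (-10/(-2))³*(3/(26 + 3*(-9))) = (-10*(-½))³*(3/(26 - 27)) = 5³*(3/(-1)) = 125*(3*(-1)) = 125*(-3) = -375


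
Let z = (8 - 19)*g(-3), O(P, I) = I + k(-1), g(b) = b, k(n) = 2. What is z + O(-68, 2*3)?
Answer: 41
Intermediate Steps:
O(P, I) = 2 + I (O(P, I) = I + 2 = 2 + I)
z = 33 (z = (8 - 19)*(-3) = -11*(-3) = 33)
z + O(-68, 2*3) = 33 + (2 + 2*3) = 33 + (2 + 6) = 33 + 8 = 41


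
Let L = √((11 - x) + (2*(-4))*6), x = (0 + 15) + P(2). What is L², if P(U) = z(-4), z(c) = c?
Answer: -48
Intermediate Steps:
P(U) = -4
x = 11 (x = (0 + 15) - 4 = 15 - 4 = 11)
L = 4*I*√3 (L = √((11 - 1*11) + (2*(-4))*6) = √((11 - 11) - 8*6) = √(0 - 48) = √(-48) = 4*I*√3 ≈ 6.9282*I)
L² = (4*I*√3)² = -48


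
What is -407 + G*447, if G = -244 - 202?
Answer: -199769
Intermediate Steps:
G = -446
-407 + G*447 = -407 - 446*447 = -407 - 199362 = -199769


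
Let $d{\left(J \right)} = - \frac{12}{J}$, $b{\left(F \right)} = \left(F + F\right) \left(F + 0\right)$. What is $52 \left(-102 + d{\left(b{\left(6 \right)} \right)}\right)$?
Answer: $- \frac{15938}{3} \approx -5312.7$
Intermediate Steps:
$b{\left(F \right)} = 2 F^{2}$ ($b{\left(F \right)} = 2 F F = 2 F^{2}$)
$52 \left(-102 + d{\left(b{\left(6 \right)} \right)}\right) = 52 \left(-102 - \frac{12}{2 \cdot 6^{2}}\right) = 52 \left(-102 - \frac{12}{2 \cdot 36}\right) = 52 \left(-102 - \frac{12}{72}\right) = 52 \left(-102 - \frac{1}{6}\right) = 52 \left(- \frac{613}{6}\right) = - \frac{15938}{3}$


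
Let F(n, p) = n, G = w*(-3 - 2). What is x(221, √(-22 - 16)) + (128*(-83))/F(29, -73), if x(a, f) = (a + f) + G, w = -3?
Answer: -3780/29 + I*√38 ≈ -130.34 + 6.1644*I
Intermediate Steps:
G = 15 (G = -3*(-3 - 2) = -3*(-5) = 15)
x(a, f) = 15 + a + f (x(a, f) = (a + f) + 15 = 15 + a + f)
x(221, √(-22 - 16)) + (128*(-83))/F(29, -73) = (15 + 221 + √(-22 - 16)) + (128*(-83))/29 = (15 + 221 + √(-38)) - 10624*1/29 = (15 + 221 + I*√38) - 10624/29 = (236 + I*√38) - 10624/29 = -3780/29 + I*√38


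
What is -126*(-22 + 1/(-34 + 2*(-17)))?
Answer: 94311/34 ≈ 2773.9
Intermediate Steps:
-126*(-22 + 1/(-34 + 2*(-17))) = -126*(-22 + 1/(-34 - 34)) = -126*(-22 + 1/(-68)) = -126*(-22 - 1/68) = -126*(-1497/68) = 94311/34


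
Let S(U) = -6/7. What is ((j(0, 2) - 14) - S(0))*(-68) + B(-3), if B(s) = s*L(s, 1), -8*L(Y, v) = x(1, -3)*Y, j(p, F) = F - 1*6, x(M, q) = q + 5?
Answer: 32577/28 ≈ 1163.5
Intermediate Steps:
S(U) = -6/7 (S(U) = -6*⅐ = -6/7)
x(M, q) = 5 + q
j(p, F) = -6 + F (j(p, F) = F - 6 = -6 + F)
L(Y, v) = -Y/4 (L(Y, v) = -(5 - 3)*Y/8 = -Y/4)
B(s) = -s²/4 (B(s) = s*(-s/4) = -s²/4)
((j(0, 2) - 14) - S(0))*(-68) + B(-3) = (((-6 + 2) - 14) - 1*(-6/7))*(-68) - ¼*(-3)² = ((-4 - 14) + 6/7)*(-68) - ¼*9 = (-18 + 6/7)*(-68) - 9/4 = -120/7*(-68) - 9/4 = 8160/7 - 9/4 = 32577/28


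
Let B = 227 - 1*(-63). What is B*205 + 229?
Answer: 59679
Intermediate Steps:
B = 290 (B = 227 + 63 = 290)
B*205 + 229 = 290*205 + 229 = 59450 + 229 = 59679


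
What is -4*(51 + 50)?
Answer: -404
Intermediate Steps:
-4*(51 + 50) = -4*101 = -404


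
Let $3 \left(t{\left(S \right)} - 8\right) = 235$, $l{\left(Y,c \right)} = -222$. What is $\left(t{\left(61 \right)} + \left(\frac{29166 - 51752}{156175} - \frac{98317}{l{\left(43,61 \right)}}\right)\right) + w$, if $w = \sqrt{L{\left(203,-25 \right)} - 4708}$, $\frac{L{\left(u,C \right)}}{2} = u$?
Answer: $\frac{6114297811}{11556950} + 3 i \sqrt{478} \approx 529.06 + 65.59 i$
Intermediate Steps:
$L{\left(u,C \right)} = 2 u$
$t{\left(S \right)} = \frac{259}{3}$ ($t{\left(S \right)} = 8 + \frac{1}{3} \cdot 235 = 8 + \frac{235}{3} = \frac{259}{3}$)
$w = 3 i \sqrt{478}$ ($w = \sqrt{2 \cdot 203 - 4708} = \sqrt{406 - 4708} = \sqrt{-4302} = 3 i \sqrt{478} \approx 65.59 i$)
$\left(t{\left(61 \right)} + \left(\frac{29166 - 51752}{156175} - \frac{98317}{l{\left(43,61 \right)}}\right)\right) + w = \left(\frac{259}{3} + \left(\frac{29166 - 51752}{156175} - \frac{98317}{-222}\right)\right) + 3 i \sqrt{478} = \left(\frac{259}{3} - - \frac{15349643383}{34670850}\right) + 3 i \sqrt{478} = \left(\frac{259}{3} + \left(- \frac{22586}{156175} + \frac{98317}{222}\right)\right) + 3 i \sqrt{478} = \left(\frac{259}{3} + \frac{15349643383}{34670850}\right) + 3 i \sqrt{478} = \frac{6114297811}{11556950} + 3 i \sqrt{478}$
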